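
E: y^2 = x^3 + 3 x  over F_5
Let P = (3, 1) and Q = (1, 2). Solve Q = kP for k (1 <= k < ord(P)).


Enumerate multiples of P until we hit Q = (1, 2):
  1P = (3, 1)
  2P = (4, 4)
  3P = (2, 2)
  4P = (1, 2)
Match found at i = 4.

k = 4


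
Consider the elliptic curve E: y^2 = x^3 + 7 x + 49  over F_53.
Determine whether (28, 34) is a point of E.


Check whether y^2 = x^3 + 7 x + 49 (mod 53) for (x, y) = (28, 34).
LHS: y^2 = 34^2 mod 53 = 43
RHS: x^3 + 7 x + 49 = 28^3 + 7*28 + 49 mod 53 = 43
LHS = RHS

Yes, on the curve


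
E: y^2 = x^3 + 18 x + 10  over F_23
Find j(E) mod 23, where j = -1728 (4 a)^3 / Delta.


Delta = -16(4 a^3 + 27 b^2) mod 23 = 13
-1728 * (4 a)^3 = -1728 * (4*18)^3 mod 23 = 11
j = 11 * 13^(-1) mod 23 = 15

j = 15 (mod 23)


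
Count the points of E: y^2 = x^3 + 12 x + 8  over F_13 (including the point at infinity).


For each x in F_13, count y with y^2 = x^3 + 12 x + 8 mod 13:
  x = 2: RHS = 1, y in [1, 12]  -> 2 point(s)
  x = 4: RHS = 3, y in [4, 9]  -> 2 point(s)
  x = 6: RHS = 10, y in [6, 7]  -> 2 point(s)
  x = 9: RHS = 0, y in [0]  -> 1 point(s)
  x = 10: RHS = 10, y in [6, 7]  -> 2 point(s)
Affine points: 9. Add the point at infinity: total = 10.

#E(F_13) = 10


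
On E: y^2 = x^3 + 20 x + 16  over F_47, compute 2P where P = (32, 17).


Doubling: s = (3 x1^2 + a) / (2 y1)
s = (3*32^2 + 20) / (2*17) mod 47 = 8
x3 = s^2 - 2 x1 mod 47 = 8^2 - 2*32 = 0
y3 = s (x1 - x3) - y1 mod 47 = 8 * (32 - 0) - 17 = 4

2P = (0, 4)


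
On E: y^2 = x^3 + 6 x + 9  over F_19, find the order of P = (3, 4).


Compute successive multiples of P until we hit O:
  1P = (3, 4)
  2P = (3, 15)
  3P = O

ord(P) = 3


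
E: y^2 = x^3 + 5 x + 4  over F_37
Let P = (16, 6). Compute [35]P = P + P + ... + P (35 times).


k = 35 = 100011_2 (binary, LSB first: 110001)
Double-and-add from P = (16, 6):
  bit 0 = 1: acc = O + (16, 6) = (16, 6)
  bit 1 = 1: acc = (16, 6) + (1, 26) = (30, 25)
  bit 2 = 0: acc unchanged = (30, 25)
  bit 3 = 0: acc unchanged = (30, 25)
  bit 4 = 0: acc unchanged = (30, 25)
  bit 5 = 1: acc = (30, 25) + (20, 36) = (13, 34)

35P = (13, 34)


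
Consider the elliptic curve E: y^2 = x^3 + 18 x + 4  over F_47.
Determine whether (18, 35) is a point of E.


Check whether y^2 = x^3 + 18 x + 4 (mod 47) for (x, y) = (18, 35).
LHS: y^2 = 35^2 mod 47 = 3
RHS: x^3 + 18 x + 4 = 18^3 + 18*18 + 4 mod 47 = 3
LHS = RHS

Yes, on the curve


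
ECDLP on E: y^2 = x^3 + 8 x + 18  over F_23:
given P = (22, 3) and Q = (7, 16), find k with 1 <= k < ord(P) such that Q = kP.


Enumerate multiples of P until we hit Q = (7, 16):
  1P = (22, 3)
  2P = (6, 11)
  3P = (1, 21)
  4P = (12, 18)
  5P = (20, 17)
  6P = (7, 7)
  7P = (0, 8)
  8P = (3, 0)
  9P = (0, 15)
  10P = (7, 16)
Match found at i = 10.

k = 10


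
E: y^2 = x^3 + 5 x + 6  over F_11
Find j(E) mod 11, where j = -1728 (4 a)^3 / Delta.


Delta = -16(4 a^3 + 27 b^2) mod 11 = 10
-1728 * (4 a)^3 = -1728 * (4*5)^3 mod 11 = 8
j = 8 * 10^(-1) mod 11 = 3

j = 3 (mod 11)


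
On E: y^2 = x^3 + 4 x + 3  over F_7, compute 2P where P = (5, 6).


Doubling: s = (3 x1^2 + a) / (2 y1)
s = (3*5^2 + 4) / (2*6) mod 7 = 6
x3 = s^2 - 2 x1 mod 7 = 6^2 - 2*5 = 5
y3 = s (x1 - x3) - y1 mod 7 = 6 * (5 - 5) - 6 = 1

2P = (5, 1)


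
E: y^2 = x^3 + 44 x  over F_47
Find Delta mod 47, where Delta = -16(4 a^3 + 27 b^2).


4 a^3 + 27 b^2 = 4*44^3 + 27*0^2 = 340736 + 0 = 340736
Delta = -16 * (340736) = -5451776
Delta mod 47 = 36

Delta = 36 (mod 47)


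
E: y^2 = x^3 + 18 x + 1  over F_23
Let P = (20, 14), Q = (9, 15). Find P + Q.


P != Q, so use the chord formula.
s = (y2 - y1) / (x2 - x1) = (1) / (12) mod 23 = 2
x3 = s^2 - x1 - x2 mod 23 = 2^2 - 20 - 9 = 21
y3 = s (x1 - x3) - y1 mod 23 = 2 * (20 - 21) - 14 = 7

P + Q = (21, 7)


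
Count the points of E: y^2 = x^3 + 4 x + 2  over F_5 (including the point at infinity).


For each x in F_5, count y with y^2 = x^3 + 4 x + 2 mod 5:
  x = 3: RHS = 1, y in [1, 4]  -> 2 point(s)
Affine points: 2. Add the point at infinity: total = 3.

#E(F_5) = 3


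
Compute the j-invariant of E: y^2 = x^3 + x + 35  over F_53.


Delta = -16(4 a^3 + 27 b^2) mod 53 = 47
-1728 * (4 a)^3 = -1728 * (4*1)^3 mod 53 = 19
j = 19 * 47^(-1) mod 53 = 41

j = 41 (mod 53)


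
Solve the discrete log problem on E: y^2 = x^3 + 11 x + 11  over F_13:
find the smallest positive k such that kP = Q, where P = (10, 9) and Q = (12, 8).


Enumerate multiples of P until we hit Q = (12, 8):
  1P = (10, 9)
  2P = (5, 3)
  3P = (1, 7)
  4P = (12, 5)
  5P = (8, 0)
  6P = (12, 8)
Match found at i = 6.

k = 6


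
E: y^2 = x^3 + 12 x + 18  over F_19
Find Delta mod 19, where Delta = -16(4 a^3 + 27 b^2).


4 a^3 + 27 b^2 = 4*12^3 + 27*18^2 = 6912 + 8748 = 15660
Delta = -16 * (15660) = -250560
Delta mod 19 = 12

Delta = 12 (mod 19)


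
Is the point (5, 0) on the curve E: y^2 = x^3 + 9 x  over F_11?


Check whether y^2 = x^3 + 9 x + 0 (mod 11) for (x, y) = (5, 0).
LHS: y^2 = 0^2 mod 11 = 0
RHS: x^3 + 9 x + 0 = 5^3 + 9*5 + 0 mod 11 = 5
LHS != RHS

No, not on the curve


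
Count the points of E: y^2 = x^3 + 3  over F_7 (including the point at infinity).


For each x in F_7, count y with y^2 = x^3 + 0 x + 3 mod 7:
  x = 1: RHS = 4, y in [2, 5]  -> 2 point(s)
  x = 2: RHS = 4, y in [2, 5]  -> 2 point(s)
  x = 3: RHS = 2, y in [3, 4]  -> 2 point(s)
  x = 4: RHS = 4, y in [2, 5]  -> 2 point(s)
  x = 5: RHS = 2, y in [3, 4]  -> 2 point(s)
  x = 6: RHS = 2, y in [3, 4]  -> 2 point(s)
Affine points: 12. Add the point at infinity: total = 13.

#E(F_7) = 13


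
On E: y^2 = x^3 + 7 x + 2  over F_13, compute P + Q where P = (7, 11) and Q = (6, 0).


P != Q, so use the chord formula.
s = (y2 - y1) / (x2 - x1) = (2) / (12) mod 13 = 11
x3 = s^2 - x1 - x2 mod 13 = 11^2 - 7 - 6 = 4
y3 = s (x1 - x3) - y1 mod 13 = 11 * (7 - 4) - 11 = 9

P + Q = (4, 9)


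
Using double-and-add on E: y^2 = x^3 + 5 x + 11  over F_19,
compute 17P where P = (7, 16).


k = 17 = 10001_2 (binary, LSB first: 10001)
Double-and-add from P = (7, 16):
  bit 0 = 1: acc = O + (7, 16) = (7, 16)
  bit 1 = 0: acc unchanged = (7, 16)
  bit 2 = 0: acc unchanged = (7, 16)
  bit 3 = 0: acc unchanged = (7, 16)
  bit 4 = 1: acc = (7, 16) + (5, 16) = (7, 3)

17P = (7, 3)


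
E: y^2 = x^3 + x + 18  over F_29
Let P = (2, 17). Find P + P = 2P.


Doubling: s = (3 x1^2 + a) / (2 y1)
s = (3*2^2 + 1) / (2*17) mod 29 = 20
x3 = s^2 - 2 x1 mod 29 = 20^2 - 2*2 = 19
y3 = s (x1 - x3) - y1 mod 29 = 20 * (2 - 19) - 17 = 20

2P = (19, 20)


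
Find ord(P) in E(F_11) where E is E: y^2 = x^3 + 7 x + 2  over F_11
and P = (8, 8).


Compute successive multiples of P until we hit O:
  1P = (8, 8)
  2P = (10, 7)
  3P = (7, 8)
  4P = (7, 3)
  5P = (10, 4)
  6P = (8, 3)
  7P = O

ord(P) = 7


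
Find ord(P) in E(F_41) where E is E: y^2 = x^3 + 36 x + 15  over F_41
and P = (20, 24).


Compute successive multiples of P until we hit O:
  1P = (20, 24)
  2P = (26, 6)
  3P = (4, 10)
  4P = (12, 24)
  5P = (9, 17)
  6P = (8, 6)
  7P = (5, 19)
  8P = (7, 35)
  ... (continuing to 31P)
  31P = O

ord(P) = 31


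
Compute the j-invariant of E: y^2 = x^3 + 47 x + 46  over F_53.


Delta = -16(4 a^3 + 27 b^2) mod 53 = 23
-1728 * (4 a)^3 = -1728 * (4*47)^3 mod 53 = 30
j = 30 * 23^(-1) mod 53 = 52

j = 52 (mod 53)


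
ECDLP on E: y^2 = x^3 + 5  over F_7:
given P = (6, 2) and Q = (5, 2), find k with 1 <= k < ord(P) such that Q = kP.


Enumerate multiples of P until we hit Q = (5, 2):
  1P = (6, 2)
  2P = (3, 2)
  3P = (5, 5)
  4P = (5, 2)
Match found at i = 4.

k = 4


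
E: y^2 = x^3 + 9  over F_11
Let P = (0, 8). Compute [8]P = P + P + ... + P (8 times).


k = 8 = 1000_2 (binary, LSB first: 0001)
Double-and-add from P = (0, 8):
  bit 0 = 0: acc unchanged = O
  bit 1 = 0: acc unchanged = O
  bit 2 = 0: acc unchanged = O
  bit 3 = 1: acc = O + (0, 3) = (0, 3)

8P = (0, 3)


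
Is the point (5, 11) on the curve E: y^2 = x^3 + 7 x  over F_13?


Check whether y^2 = x^3 + 7 x + 0 (mod 13) for (x, y) = (5, 11).
LHS: y^2 = 11^2 mod 13 = 4
RHS: x^3 + 7 x + 0 = 5^3 + 7*5 + 0 mod 13 = 4
LHS = RHS

Yes, on the curve


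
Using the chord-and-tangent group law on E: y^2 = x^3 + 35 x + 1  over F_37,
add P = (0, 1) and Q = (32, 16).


P != Q, so use the chord formula.
s = (y2 - y1) / (x2 - x1) = (15) / (32) mod 37 = 34
x3 = s^2 - x1 - x2 mod 37 = 34^2 - 0 - 32 = 14
y3 = s (x1 - x3) - y1 mod 37 = 34 * (0 - 14) - 1 = 4

P + Q = (14, 4)


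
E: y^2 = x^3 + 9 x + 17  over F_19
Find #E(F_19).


For each x in F_19, count y with y^2 = x^3 + 9 x + 17 mod 19:
  x = 0: RHS = 17, y in [6, 13]  -> 2 point(s)
  x = 2: RHS = 5, y in [9, 10]  -> 2 point(s)
  x = 5: RHS = 16, y in [4, 15]  -> 2 point(s)
  x = 7: RHS = 5, y in [9, 10]  -> 2 point(s)
  x = 10: RHS = 5, y in [9, 10]  -> 2 point(s)
  x = 16: RHS = 1, y in [1, 18]  -> 2 point(s)
  x = 18: RHS = 7, y in [8, 11]  -> 2 point(s)
Affine points: 14. Add the point at infinity: total = 15.

#E(F_19) = 15


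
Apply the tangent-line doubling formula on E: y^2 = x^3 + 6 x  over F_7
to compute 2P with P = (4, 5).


Doubling: s = (3 x1^2 + a) / (2 y1)
s = (3*4^2 + 6) / (2*5) mod 7 = 4
x3 = s^2 - 2 x1 mod 7 = 4^2 - 2*4 = 1
y3 = s (x1 - x3) - y1 mod 7 = 4 * (4 - 1) - 5 = 0

2P = (1, 0)


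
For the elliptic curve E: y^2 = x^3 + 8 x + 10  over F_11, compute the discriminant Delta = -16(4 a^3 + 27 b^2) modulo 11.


4 a^3 + 27 b^2 = 4*8^3 + 27*10^2 = 2048 + 2700 = 4748
Delta = -16 * (4748) = -75968
Delta mod 11 = 9

Delta = 9 (mod 11)


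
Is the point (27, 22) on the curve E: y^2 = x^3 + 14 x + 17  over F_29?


Check whether y^2 = x^3 + 14 x + 17 (mod 29) for (x, y) = (27, 22).
LHS: y^2 = 22^2 mod 29 = 20
RHS: x^3 + 14 x + 17 = 27^3 + 14*27 + 17 mod 29 = 10
LHS != RHS

No, not on the curve


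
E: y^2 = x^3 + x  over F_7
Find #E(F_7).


For each x in F_7, count y with y^2 = x^3 + 1 x + 0 mod 7:
  x = 0: RHS = 0, y in [0]  -> 1 point(s)
  x = 1: RHS = 2, y in [3, 4]  -> 2 point(s)
  x = 3: RHS = 2, y in [3, 4]  -> 2 point(s)
  x = 5: RHS = 4, y in [2, 5]  -> 2 point(s)
Affine points: 7. Add the point at infinity: total = 8.

#E(F_7) = 8


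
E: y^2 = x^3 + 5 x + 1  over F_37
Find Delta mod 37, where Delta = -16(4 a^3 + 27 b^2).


4 a^3 + 27 b^2 = 4*5^3 + 27*1^2 = 500 + 27 = 527
Delta = -16 * (527) = -8432
Delta mod 37 = 4

Delta = 4 (mod 37)


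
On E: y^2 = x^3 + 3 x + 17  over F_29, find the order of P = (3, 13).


Compute successive multiples of P until we hit O:
  1P = (3, 13)
  2P = (7, 27)
  3P = (24, 15)
  4P = (22, 28)
  5P = (28, 10)
  6P = (4, 8)
  7P = (18, 4)
  8P = (13, 22)
  ... (continuing to 21P)
  21P = O

ord(P) = 21


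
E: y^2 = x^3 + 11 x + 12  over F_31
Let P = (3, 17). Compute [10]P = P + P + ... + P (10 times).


k = 10 = 1010_2 (binary, LSB first: 0101)
Double-and-add from P = (3, 17):
  bit 0 = 0: acc unchanged = O
  bit 1 = 1: acc = O + (27, 20) = (27, 20)
  bit 2 = 0: acc unchanged = (27, 20)
  bit 3 = 1: acc = (27, 20) + (15, 24) = (27, 11)

10P = (27, 11)


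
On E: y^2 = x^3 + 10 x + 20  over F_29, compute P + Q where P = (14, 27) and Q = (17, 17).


P != Q, so use the chord formula.
s = (y2 - y1) / (x2 - x1) = (19) / (3) mod 29 = 16
x3 = s^2 - x1 - x2 mod 29 = 16^2 - 14 - 17 = 22
y3 = s (x1 - x3) - y1 mod 29 = 16 * (14 - 22) - 27 = 19

P + Q = (22, 19)


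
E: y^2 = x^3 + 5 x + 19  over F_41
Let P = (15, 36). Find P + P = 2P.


Doubling: s = (3 x1^2 + a) / (2 y1)
s = (3*15^2 + 5) / (2*36) mod 41 = 14
x3 = s^2 - 2 x1 mod 41 = 14^2 - 2*15 = 2
y3 = s (x1 - x3) - y1 mod 41 = 14 * (15 - 2) - 36 = 23

2P = (2, 23)


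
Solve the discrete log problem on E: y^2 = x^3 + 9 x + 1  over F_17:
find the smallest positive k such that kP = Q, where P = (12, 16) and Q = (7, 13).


Enumerate multiples of P until we hit Q = (7, 13):
  1P = (12, 16)
  2P = (6, 4)
  3P = (3, 2)
  4P = (4, 4)
  5P = (16, 12)
  6P = (7, 13)
Match found at i = 6.

k = 6


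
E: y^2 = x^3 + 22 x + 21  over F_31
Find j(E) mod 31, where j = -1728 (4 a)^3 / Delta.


Delta = -16(4 a^3 + 27 b^2) mod 31 = 15
-1728 * (4 a)^3 = -1728 * (4*22)^3 mod 31 = 23
j = 23 * 15^(-1) mod 31 = 16

j = 16 (mod 31)


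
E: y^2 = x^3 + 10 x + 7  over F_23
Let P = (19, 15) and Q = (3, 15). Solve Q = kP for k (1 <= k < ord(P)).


Enumerate multiples of P until we hit Q = (3, 15):
  1P = (19, 15)
  2P = (10, 7)
  3P = (7, 11)
  4P = (15, 17)
  5P = (18, 19)
  6P = (2, 9)
  7P = (3, 15)
Match found at i = 7.

k = 7


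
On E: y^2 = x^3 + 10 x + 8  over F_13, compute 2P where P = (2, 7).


Doubling: s = (3 x1^2 + a) / (2 y1)
s = (3*2^2 + 10) / (2*7) mod 13 = 9
x3 = s^2 - 2 x1 mod 13 = 9^2 - 2*2 = 12
y3 = s (x1 - x3) - y1 mod 13 = 9 * (2 - 12) - 7 = 7

2P = (12, 7)


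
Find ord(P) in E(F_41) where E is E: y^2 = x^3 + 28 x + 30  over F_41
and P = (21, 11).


Compute successive multiples of P until we hit O:
  1P = (21, 11)
  2P = (19, 0)
  3P = (21, 30)
  4P = O

ord(P) = 4


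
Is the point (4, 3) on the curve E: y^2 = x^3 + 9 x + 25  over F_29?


Check whether y^2 = x^3 + 9 x + 25 (mod 29) for (x, y) = (4, 3).
LHS: y^2 = 3^2 mod 29 = 9
RHS: x^3 + 9 x + 25 = 4^3 + 9*4 + 25 mod 29 = 9
LHS = RHS

Yes, on the curve


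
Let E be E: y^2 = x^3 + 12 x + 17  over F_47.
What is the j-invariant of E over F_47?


Delta = -16(4 a^3 + 27 b^2) mod 47 = 30
-1728 * (4 a)^3 = -1728 * (4*12)^3 mod 47 = 11
j = 11 * 30^(-1) mod 47 = 27

j = 27 (mod 47)


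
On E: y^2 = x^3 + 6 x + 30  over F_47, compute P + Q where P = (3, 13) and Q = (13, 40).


P != Q, so use the chord formula.
s = (y2 - y1) / (x2 - x1) = (27) / (10) mod 47 = 45
x3 = s^2 - x1 - x2 mod 47 = 45^2 - 3 - 13 = 35
y3 = s (x1 - x3) - y1 mod 47 = 45 * (3 - 35) - 13 = 4

P + Q = (35, 4)


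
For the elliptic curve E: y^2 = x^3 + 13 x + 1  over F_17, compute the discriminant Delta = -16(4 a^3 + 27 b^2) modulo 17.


4 a^3 + 27 b^2 = 4*13^3 + 27*1^2 = 8788 + 27 = 8815
Delta = -16 * (8815) = -141040
Delta mod 17 = 9

Delta = 9 (mod 17)


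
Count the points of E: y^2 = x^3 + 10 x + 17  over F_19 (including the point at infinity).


For each x in F_19, count y with y^2 = x^3 + 10 x + 17 mod 19:
  x = 0: RHS = 17, y in [6, 13]  -> 2 point(s)
  x = 1: RHS = 9, y in [3, 16]  -> 2 point(s)
  x = 2: RHS = 7, y in [8, 11]  -> 2 point(s)
  x = 3: RHS = 17, y in [6, 13]  -> 2 point(s)
  x = 4: RHS = 7, y in [8, 11]  -> 2 point(s)
  x = 8: RHS = 1, y in [1, 18]  -> 2 point(s)
  x = 9: RHS = 0, y in [0]  -> 1 point(s)
  x = 13: RHS = 7, y in [8, 11]  -> 2 point(s)
  x = 16: RHS = 17, y in [6, 13]  -> 2 point(s)
  x = 18: RHS = 6, y in [5, 14]  -> 2 point(s)
Affine points: 19. Add the point at infinity: total = 20.

#E(F_19) = 20


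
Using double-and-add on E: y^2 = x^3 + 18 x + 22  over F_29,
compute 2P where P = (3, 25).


k = 2 = 10_2 (binary, LSB first: 01)
Double-and-add from P = (3, 25):
  bit 0 = 0: acc unchanged = O
  bit 1 = 1: acc = O + (27, 23) = (27, 23)

2P = (27, 23)


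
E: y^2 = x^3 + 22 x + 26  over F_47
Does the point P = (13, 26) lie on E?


Check whether y^2 = x^3 + 22 x + 26 (mod 47) for (x, y) = (13, 26).
LHS: y^2 = 26^2 mod 47 = 18
RHS: x^3 + 22 x + 26 = 13^3 + 22*13 + 26 mod 47 = 18
LHS = RHS

Yes, on the curve


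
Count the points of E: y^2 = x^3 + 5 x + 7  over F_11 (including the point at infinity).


For each x in F_11, count y with y^2 = x^3 + 5 x + 7 mod 11:
  x = 2: RHS = 3, y in [5, 6]  -> 2 point(s)
  x = 3: RHS = 5, y in [4, 7]  -> 2 point(s)
  x = 4: RHS = 3, y in [5, 6]  -> 2 point(s)
  x = 5: RHS = 3, y in [5, 6]  -> 2 point(s)
  x = 6: RHS = 0, y in [0]  -> 1 point(s)
  x = 7: RHS = 0, y in [0]  -> 1 point(s)
  x = 8: RHS = 9, y in [3, 8]  -> 2 point(s)
  x = 9: RHS = 0, y in [0]  -> 1 point(s)
  x = 10: RHS = 1, y in [1, 10]  -> 2 point(s)
Affine points: 15. Add the point at infinity: total = 16.

#E(F_11) = 16


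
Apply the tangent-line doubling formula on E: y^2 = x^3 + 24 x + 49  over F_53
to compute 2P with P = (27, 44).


Doubling: s = (3 x1^2 + a) / (2 y1)
s = (3*27^2 + 24) / (2*44) mod 53 = 45
x3 = s^2 - 2 x1 mod 53 = 45^2 - 2*27 = 10
y3 = s (x1 - x3) - y1 mod 53 = 45 * (27 - 10) - 44 = 32

2P = (10, 32)


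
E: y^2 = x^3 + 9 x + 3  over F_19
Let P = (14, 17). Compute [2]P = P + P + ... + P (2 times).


k = 2 = 10_2 (binary, LSB first: 01)
Double-and-add from P = (14, 17):
  bit 0 = 0: acc unchanged = O
  bit 1 = 1: acc = O + (14, 2) = (14, 2)

2P = (14, 2)


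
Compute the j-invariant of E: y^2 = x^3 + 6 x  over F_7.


Delta = -16(4 a^3 + 27 b^2) mod 7 = 1
-1728 * (4 a)^3 = -1728 * (4*6)^3 mod 7 = 6
j = 6 * 1^(-1) mod 7 = 6

j = 6 (mod 7)


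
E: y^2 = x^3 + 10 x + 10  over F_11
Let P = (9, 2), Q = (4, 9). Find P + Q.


P != Q, so use the chord formula.
s = (y2 - y1) / (x2 - x1) = (7) / (6) mod 11 = 3
x3 = s^2 - x1 - x2 mod 11 = 3^2 - 9 - 4 = 7
y3 = s (x1 - x3) - y1 mod 11 = 3 * (9 - 7) - 2 = 4

P + Q = (7, 4)


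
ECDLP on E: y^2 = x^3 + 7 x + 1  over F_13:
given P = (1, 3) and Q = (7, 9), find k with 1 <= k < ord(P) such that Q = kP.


Enumerate multiples of P until we hit Q = (7, 9):
  1P = (1, 3)
  2P = (8, 7)
  3P = (3, 7)
  4P = (0, 12)
  5P = (2, 6)
  6P = (6, 8)
  7P = (7, 4)
  8P = (9, 0)
  9P = (7, 9)
Match found at i = 9.

k = 9


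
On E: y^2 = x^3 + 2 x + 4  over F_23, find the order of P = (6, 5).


Compute successive multiples of P until we hit O:
  1P = (6, 5)
  2P = (17, 12)
  3P = (12, 10)
  4P = (14, 19)
  5P = (19, 1)
  6P = (0, 2)
  7P = (0, 21)
  8P = (19, 22)
  ... (continuing to 13P)
  13P = O

ord(P) = 13


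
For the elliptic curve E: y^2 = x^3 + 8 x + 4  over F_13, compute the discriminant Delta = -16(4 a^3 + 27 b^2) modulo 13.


4 a^3 + 27 b^2 = 4*8^3 + 27*4^2 = 2048 + 432 = 2480
Delta = -16 * (2480) = -39680
Delta mod 13 = 9

Delta = 9 (mod 13)


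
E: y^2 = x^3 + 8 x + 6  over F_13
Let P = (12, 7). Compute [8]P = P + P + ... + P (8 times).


k = 8 = 1000_2 (binary, LSB first: 0001)
Double-and-add from P = (12, 7):
  bit 0 = 0: acc unchanged = O
  bit 1 = 0: acc unchanged = O
  bit 2 = 0: acc unchanged = O
  bit 3 = 1: acc = O + (8, 7) = (8, 7)

8P = (8, 7)


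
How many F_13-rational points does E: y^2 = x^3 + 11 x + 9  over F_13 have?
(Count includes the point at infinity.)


For each x in F_13, count y with y^2 = x^3 + 11 x + 9 mod 13:
  x = 0: RHS = 9, y in [3, 10]  -> 2 point(s)
  x = 2: RHS = 0, y in [0]  -> 1 point(s)
  x = 3: RHS = 4, y in [2, 11]  -> 2 point(s)
  x = 4: RHS = 0, y in [0]  -> 1 point(s)
  x = 7: RHS = 0, y in [0]  -> 1 point(s)
  x = 10: RHS = 1, y in [1, 12]  -> 2 point(s)
  x = 12: RHS = 10, y in [6, 7]  -> 2 point(s)
Affine points: 11. Add the point at infinity: total = 12.

#E(F_13) = 12


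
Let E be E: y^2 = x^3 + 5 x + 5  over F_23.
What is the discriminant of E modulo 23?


4 a^3 + 27 b^2 = 4*5^3 + 27*5^2 = 500 + 675 = 1175
Delta = -16 * (1175) = -18800
Delta mod 23 = 14

Delta = 14 (mod 23)


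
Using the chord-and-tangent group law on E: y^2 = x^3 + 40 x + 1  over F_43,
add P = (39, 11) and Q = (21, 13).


P != Q, so use the chord formula.
s = (y2 - y1) / (x2 - x1) = (2) / (25) mod 43 = 19
x3 = s^2 - x1 - x2 mod 43 = 19^2 - 39 - 21 = 0
y3 = s (x1 - x3) - y1 mod 43 = 19 * (39 - 0) - 11 = 42

P + Q = (0, 42)


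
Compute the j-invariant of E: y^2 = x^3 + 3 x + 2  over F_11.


Delta = -16(4 a^3 + 27 b^2) mod 11 = 9
-1728 * (4 a)^3 = -1728 * (4*3)^3 mod 11 = 10
j = 10 * 9^(-1) mod 11 = 6

j = 6 (mod 11)


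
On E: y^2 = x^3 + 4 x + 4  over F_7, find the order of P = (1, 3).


Compute successive multiples of P until we hit O:
  1P = (1, 3)
  2P = (5, 4)
  3P = (5, 3)
  4P = (1, 4)
  5P = O

ord(P) = 5


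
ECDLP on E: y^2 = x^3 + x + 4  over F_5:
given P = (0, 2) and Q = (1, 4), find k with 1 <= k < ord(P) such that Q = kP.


Enumerate multiples of P until we hit Q = (1, 4):
  1P = (0, 2)
  2P = (1, 4)
Match found at i = 2.

k = 2


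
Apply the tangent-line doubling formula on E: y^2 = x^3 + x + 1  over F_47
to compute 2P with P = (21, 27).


Doubling: s = (3 x1^2 + a) / (2 y1)
s = (3*21^2 + 1) / (2*27) mod 47 = 28
x3 = s^2 - 2 x1 mod 47 = 28^2 - 2*21 = 37
y3 = s (x1 - x3) - y1 mod 47 = 28 * (21 - 37) - 27 = 42

2P = (37, 42)


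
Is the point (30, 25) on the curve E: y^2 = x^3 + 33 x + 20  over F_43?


Check whether y^2 = x^3 + 33 x + 20 (mod 43) for (x, y) = (30, 25).
LHS: y^2 = 25^2 mod 43 = 23
RHS: x^3 + 33 x + 20 = 30^3 + 33*30 + 20 mod 43 = 17
LHS != RHS

No, not on the curve


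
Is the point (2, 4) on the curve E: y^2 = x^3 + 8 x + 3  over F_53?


Check whether y^2 = x^3 + 8 x + 3 (mod 53) for (x, y) = (2, 4).
LHS: y^2 = 4^2 mod 53 = 16
RHS: x^3 + 8 x + 3 = 2^3 + 8*2 + 3 mod 53 = 27
LHS != RHS

No, not on the curve


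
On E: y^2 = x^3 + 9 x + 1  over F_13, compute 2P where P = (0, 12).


Doubling: s = (3 x1^2 + a) / (2 y1)
s = (3*0^2 + 9) / (2*12) mod 13 = 2
x3 = s^2 - 2 x1 mod 13 = 2^2 - 2*0 = 4
y3 = s (x1 - x3) - y1 mod 13 = 2 * (0 - 4) - 12 = 6

2P = (4, 6)


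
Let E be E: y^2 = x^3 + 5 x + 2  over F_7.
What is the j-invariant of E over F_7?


Delta = -16(4 a^3 + 27 b^2) mod 7 = 2
-1728 * (4 a)^3 = -1728 * (4*5)^3 mod 7 = 6
j = 6 * 2^(-1) mod 7 = 3

j = 3 (mod 7)


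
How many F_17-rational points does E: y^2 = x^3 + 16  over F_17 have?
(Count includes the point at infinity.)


For each x in F_17, count y with y^2 = x^3 + 0 x + 16 mod 17:
  x = 0: RHS = 16, y in [4, 13]  -> 2 point(s)
  x = 1: RHS = 0, y in [0]  -> 1 point(s)
  x = 3: RHS = 9, y in [3, 14]  -> 2 point(s)
  x = 7: RHS = 2, y in [6, 11]  -> 2 point(s)
  x = 8: RHS = 1, y in [1, 16]  -> 2 point(s)
  x = 10: RHS = 13, y in [8, 9]  -> 2 point(s)
  x = 11: RHS = 4, y in [2, 15]  -> 2 point(s)
  x = 15: RHS = 8, y in [5, 12]  -> 2 point(s)
  x = 16: RHS = 15, y in [7, 10]  -> 2 point(s)
Affine points: 17. Add the point at infinity: total = 18.

#E(F_17) = 18


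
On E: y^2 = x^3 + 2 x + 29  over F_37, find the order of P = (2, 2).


Compute successive multiples of P until we hit O:
  1P = (2, 2)
  2P = (36, 27)
  3P = (15, 20)
  4P = (9, 31)
  5P = (19, 28)
  6P = (4, 8)
  7P = (3, 32)
  8P = (7, 33)
  ... (continuing to 31P)
  31P = O

ord(P) = 31


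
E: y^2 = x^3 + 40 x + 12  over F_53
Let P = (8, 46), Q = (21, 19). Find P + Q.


P != Q, so use the chord formula.
s = (y2 - y1) / (x2 - x1) = (26) / (13) mod 53 = 2
x3 = s^2 - x1 - x2 mod 53 = 2^2 - 8 - 21 = 28
y3 = s (x1 - x3) - y1 mod 53 = 2 * (8 - 28) - 46 = 20

P + Q = (28, 20)


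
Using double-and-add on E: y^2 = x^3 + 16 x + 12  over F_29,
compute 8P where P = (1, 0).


k = 8 = 1000_2 (binary, LSB first: 0001)
Double-and-add from P = (1, 0):
  bit 0 = 0: acc unchanged = O
  bit 1 = 0: acc unchanged = O
  bit 2 = 0: acc unchanged = O
  bit 3 = 1: acc = O + O = O

8P = O


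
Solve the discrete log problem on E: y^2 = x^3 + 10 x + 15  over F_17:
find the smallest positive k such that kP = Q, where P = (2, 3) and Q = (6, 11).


Enumerate multiples of P until we hit Q = (6, 11):
  1P = (2, 3)
  2P = (0, 10)
  3P = (6, 11)
Match found at i = 3.

k = 3


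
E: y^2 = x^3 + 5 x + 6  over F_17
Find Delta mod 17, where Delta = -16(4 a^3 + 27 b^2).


4 a^3 + 27 b^2 = 4*5^3 + 27*6^2 = 500 + 972 = 1472
Delta = -16 * (1472) = -23552
Delta mod 17 = 10

Delta = 10 (mod 17)


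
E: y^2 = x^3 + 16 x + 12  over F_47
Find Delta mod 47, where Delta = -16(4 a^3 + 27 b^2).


4 a^3 + 27 b^2 = 4*16^3 + 27*12^2 = 16384 + 3888 = 20272
Delta = -16 * (20272) = -324352
Delta mod 47 = 42

Delta = 42 (mod 47)


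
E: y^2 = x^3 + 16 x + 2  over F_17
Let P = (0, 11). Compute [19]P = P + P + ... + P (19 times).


k = 19 = 10011_2 (binary, LSB first: 11001)
Double-and-add from P = (0, 11):
  bit 0 = 1: acc = O + (0, 11) = (0, 11)
  bit 1 = 1: acc = (0, 11) + (15, 9) = (3, 3)
  bit 2 = 0: acc unchanged = (3, 3)
  bit 3 = 0: acc unchanged = (3, 3)
  bit 4 = 1: acc = (3, 3) + (7, 10) = (9, 12)

19P = (9, 12)


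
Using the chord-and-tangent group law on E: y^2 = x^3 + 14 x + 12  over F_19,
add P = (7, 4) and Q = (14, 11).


P != Q, so use the chord formula.
s = (y2 - y1) / (x2 - x1) = (7) / (7) mod 19 = 1
x3 = s^2 - x1 - x2 mod 19 = 1^2 - 7 - 14 = 18
y3 = s (x1 - x3) - y1 mod 19 = 1 * (7 - 18) - 4 = 4

P + Q = (18, 4)


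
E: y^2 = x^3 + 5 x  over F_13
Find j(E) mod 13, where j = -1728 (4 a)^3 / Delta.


Delta = -16(4 a^3 + 27 b^2) mod 13 = 8
-1728 * (4 a)^3 = -1728 * (4*5)^3 mod 13 = 5
j = 5 * 8^(-1) mod 13 = 12

j = 12 (mod 13)


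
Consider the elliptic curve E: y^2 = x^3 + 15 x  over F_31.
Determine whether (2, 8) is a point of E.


Check whether y^2 = x^3 + 15 x + 0 (mod 31) for (x, y) = (2, 8).
LHS: y^2 = 8^2 mod 31 = 2
RHS: x^3 + 15 x + 0 = 2^3 + 15*2 + 0 mod 31 = 7
LHS != RHS

No, not on the curve


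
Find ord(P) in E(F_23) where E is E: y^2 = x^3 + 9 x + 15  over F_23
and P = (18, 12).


Compute successive multiples of P until we hit O:
  1P = (18, 12)
  2P = (5, 22)
  3P = (1, 5)
  4P = (6, 20)
  5P = (2, 8)
  6P = (16, 0)
  7P = (2, 15)
  8P = (6, 3)
  ... (continuing to 12P)
  12P = O

ord(P) = 12


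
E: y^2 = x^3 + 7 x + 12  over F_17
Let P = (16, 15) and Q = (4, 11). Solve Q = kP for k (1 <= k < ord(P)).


Enumerate multiples of P until we hit Q = (4, 11):
  1P = (16, 15)
  2P = (4, 6)
  3P = (5, 6)
  4P = (11, 3)
  5P = (8, 11)
  6P = (6, 7)
  7P = (14, 7)
  8P = (3, 3)
  9P = (7, 9)
  10P = (2, 0)
  11P = (7, 8)
  12P = (3, 14)
  13P = (14, 10)
  14P = (6, 10)
  15P = (8, 6)
  16P = (11, 14)
  17P = (5, 11)
  18P = (4, 11)
Match found at i = 18.

k = 18


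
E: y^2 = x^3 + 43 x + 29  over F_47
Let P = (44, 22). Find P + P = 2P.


Doubling: s = (3 x1^2 + a) / (2 y1)
s = (3*44^2 + 43) / (2*22) mod 47 = 8
x3 = s^2 - 2 x1 mod 47 = 8^2 - 2*44 = 23
y3 = s (x1 - x3) - y1 mod 47 = 8 * (44 - 23) - 22 = 5

2P = (23, 5)


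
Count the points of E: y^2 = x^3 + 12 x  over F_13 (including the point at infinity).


For each x in F_13, count y with y^2 = x^3 + 12 x + 0 mod 13:
  x = 0: RHS = 0, y in [0]  -> 1 point(s)
  x = 1: RHS = 0, y in [0]  -> 1 point(s)
  x = 5: RHS = 3, y in [4, 9]  -> 2 point(s)
  x = 8: RHS = 10, y in [6, 7]  -> 2 point(s)
  x = 12: RHS = 0, y in [0]  -> 1 point(s)
Affine points: 7. Add the point at infinity: total = 8.

#E(F_13) = 8


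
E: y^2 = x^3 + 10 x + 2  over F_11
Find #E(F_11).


For each x in F_11, count y with y^2 = x^3 + 10 x + 2 mod 11:
  x = 3: RHS = 4, y in [2, 9]  -> 2 point(s)
  x = 5: RHS = 1, y in [1, 10]  -> 2 point(s)
  x = 6: RHS = 3, y in [5, 6]  -> 2 point(s)
  x = 8: RHS = 0, y in [0]  -> 1 point(s)
Affine points: 7. Add the point at infinity: total = 8.

#E(F_11) = 8


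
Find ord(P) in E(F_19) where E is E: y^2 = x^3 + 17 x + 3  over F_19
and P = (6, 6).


Compute successive multiples of P until we hit O:
  1P = (6, 6)
  2P = (18, 2)
  3P = (12, 15)
  4P = (8, 10)
  5P = (9, 7)
  6P = (2, 8)
  7P = (16, 18)
  8P = (3, 9)
  ... (continuing to 25P)
  25P = O

ord(P) = 25


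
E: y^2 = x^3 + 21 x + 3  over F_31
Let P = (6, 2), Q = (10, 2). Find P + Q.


P != Q, so use the chord formula.
s = (y2 - y1) / (x2 - x1) = (0) / (4) mod 31 = 0
x3 = s^2 - x1 - x2 mod 31 = 0^2 - 6 - 10 = 15
y3 = s (x1 - x3) - y1 mod 31 = 0 * (6 - 15) - 2 = 29

P + Q = (15, 29)


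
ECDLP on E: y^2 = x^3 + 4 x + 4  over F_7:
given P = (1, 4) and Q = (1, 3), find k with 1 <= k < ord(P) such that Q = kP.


Enumerate multiples of P until we hit Q = (1, 3):
  1P = (1, 4)
  2P = (5, 3)
  3P = (5, 4)
  4P = (1, 3)
Match found at i = 4.

k = 4


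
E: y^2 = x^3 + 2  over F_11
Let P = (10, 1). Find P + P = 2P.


Doubling: s = (3 x1^2 + a) / (2 y1)
s = (3*10^2 + 0) / (2*1) mod 11 = 7
x3 = s^2 - 2 x1 mod 11 = 7^2 - 2*10 = 7
y3 = s (x1 - x3) - y1 mod 11 = 7 * (10 - 7) - 1 = 9

2P = (7, 9)


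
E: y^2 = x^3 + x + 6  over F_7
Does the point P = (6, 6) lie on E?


Check whether y^2 = x^3 + 1 x + 6 (mod 7) for (x, y) = (6, 6).
LHS: y^2 = 6^2 mod 7 = 1
RHS: x^3 + 1 x + 6 = 6^3 + 1*6 + 6 mod 7 = 4
LHS != RHS

No, not on the curve


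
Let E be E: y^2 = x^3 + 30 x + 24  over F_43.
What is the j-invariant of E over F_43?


Delta = -16(4 a^3 + 27 b^2) mod 43 = 7
-1728 * (4 a)^3 = -1728 * (4*30)^3 mod 43 = 27
j = 27 * 7^(-1) mod 43 = 10

j = 10 (mod 43)


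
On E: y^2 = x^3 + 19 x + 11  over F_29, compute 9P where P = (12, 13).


k = 9 = 1001_2 (binary, LSB first: 1001)
Double-and-add from P = (12, 13):
  bit 0 = 1: acc = O + (12, 13) = (12, 13)
  bit 1 = 0: acc unchanged = (12, 13)
  bit 2 = 0: acc unchanged = (12, 13)
  bit 3 = 1: acc = (12, 13) + (24, 20) = (2, 17)

9P = (2, 17)


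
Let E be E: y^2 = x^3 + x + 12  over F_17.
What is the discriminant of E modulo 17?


4 a^3 + 27 b^2 = 4*1^3 + 27*12^2 = 4 + 3888 = 3892
Delta = -16 * (3892) = -62272
Delta mod 17 = 16

Delta = 16 (mod 17)


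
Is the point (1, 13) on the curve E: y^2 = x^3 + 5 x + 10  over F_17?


Check whether y^2 = x^3 + 5 x + 10 (mod 17) for (x, y) = (1, 13).
LHS: y^2 = 13^2 mod 17 = 16
RHS: x^3 + 5 x + 10 = 1^3 + 5*1 + 10 mod 17 = 16
LHS = RHS

Yes, on the curve


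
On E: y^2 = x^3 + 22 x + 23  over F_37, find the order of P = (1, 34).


Compute successive multiples of P until we hit O:
  1P = (1, 34)
  2P = (2, 1)
  3P = (13, 29)
  4P = (26, 35)
  5P = (19, 23)
  6P = (20, 29)
  7P = (5, 6)
  8P = (6, 1)
  ... (continuing to 36P)
  36P = O

ord(P) = 36


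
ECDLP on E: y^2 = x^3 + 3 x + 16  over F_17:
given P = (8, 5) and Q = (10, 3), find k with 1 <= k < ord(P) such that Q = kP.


Enumerate multiples of P until we hit Q = (10, 3):
  1P = (8, 5)
  2P = (3, 16)
  3P = (2, 9)
  4P = (15, 11)
  5P = (10, 3)
Match found at i = 5.

k = 5


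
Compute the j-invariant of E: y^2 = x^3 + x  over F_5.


Delta = -16(4 a^3 + 27 b^2) mod 5 = 1
-1728 * (4 a)^3 = -1728 * (4*1)^3 mod 5 = 3
j = 3 * 1^(-1) mod 5 = 3

j = 3 (mod 5)


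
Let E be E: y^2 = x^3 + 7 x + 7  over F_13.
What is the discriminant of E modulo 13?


4 a^3 + 27 b^2 = 4*7^3 + 27*7^2 = 1372 + 1323 = 2695
Delta = -16 * (2695) = -43120
Delta mod 13 = 1

Delta = 1 (mod 13)


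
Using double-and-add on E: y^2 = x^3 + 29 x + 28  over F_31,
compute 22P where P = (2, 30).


k = 22 = 10110_2 (binary, LSB first: 01101)
Double-and-add from P = (2, 30):
  bit 0 = 0: acc unchanged = O
  bit 1 = 1: acc = O + (21, 3) = (21, 3)
  bit 2 = 1: acc = (21, 3) + (24, 3) = (17, 28)
  bit 3 = 0: acc unchanged = (17, 28)
  bit 4 = 1: acc = (17, 28) + (10, 4) = (5, 22)

22P = (5, 22)


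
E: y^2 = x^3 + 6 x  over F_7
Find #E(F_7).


For each x in F_7, count y with y^2 = x^3 + 6 x + 0 mod 7:
  x = 0: RHS = 0, y in [0]  -> 1 point(s)
  x = 1: RHS = 0, y in [0]  -> 1 point(s)
  x = 4: RHS = 4, y in [2, 5]  -> 2 point(s)
  x = 5: RHS = 1, y in [1, 6]  -> 2 point(s)
  x = 6: RHS = 0, y in [0]  -> 1 point(s)
Affine points: 7. Add the point at infinity: total = 8.

#E(F_7) = 8


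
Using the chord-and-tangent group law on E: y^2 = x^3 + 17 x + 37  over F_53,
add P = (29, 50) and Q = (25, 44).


P != Q, so use the chord formula.
s = (y2 - y1) / (x2 - x1) = (47) / (49) mod 53 = 28
x3 = s^2 - x1 - x2 mod 53 = 28^2 - 29 - 25 = 41
y3 = s (x1 - x3) - y1 mod 53 = 28 * (29 - 41) - 50 = 38

P + Q = (41, 38)


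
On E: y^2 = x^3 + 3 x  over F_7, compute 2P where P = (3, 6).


Doubling: s = (3 x1^2 + a) / (2 y1)
s = (3*3^2 + 3) / (2*6) mod 7 = 6
x3 = s^2 - 2 x1 mod 7 = 6^2 - 2*3 = 2
y3 = s (x1 - x3) - y1 mod 7 = 6 * (3 - 2) - 6 = 0

2P = (2, 0)


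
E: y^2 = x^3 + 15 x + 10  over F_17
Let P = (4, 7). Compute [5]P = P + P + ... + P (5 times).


k = 5 = 101_2 (binary, LSB first: 101)
Double-and-add from P = (4, 7):
  bit 0 = 1: acc = O + (4, 7) = (4, 7)
  bit 1 = 0: acc unchanged = (4, 7)
  bit 2 = 1: acc = (4, 7) + (10, 2) = (7, 4)

5P = (7, 4)


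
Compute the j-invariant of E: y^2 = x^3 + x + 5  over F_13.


Delta = -16(4 a^3 + 27 b^2) mod 13 = 4
-1728 * (4 a)^3 = -1728 * (4*1)^3 mod 13 = 12
j = 12 * 4^(-1) mod 13 = 3

j = 3 (mod 13)


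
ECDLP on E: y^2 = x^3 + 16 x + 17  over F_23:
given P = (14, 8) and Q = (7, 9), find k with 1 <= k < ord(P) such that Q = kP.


Enumerate multiples of P until we hit Q = (7, 9):
  1P = (14, 8)
  2P = (7, 9)
Match found at i = 2.

k = 2


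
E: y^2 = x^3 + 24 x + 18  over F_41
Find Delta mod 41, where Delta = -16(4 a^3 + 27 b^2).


4 a^3 + 27 b^2 = 4*24^3 + 27*18^2 = 55296 + 8748 = 64044
Delta = -16 * (64044) = -1024704
Delta mod 41 = 9

Delta = 9 (mod 41)


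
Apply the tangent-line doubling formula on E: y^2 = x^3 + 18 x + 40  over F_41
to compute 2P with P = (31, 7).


Doubling: s = (3 x1^2 + a) / (2 y1)
s = (3*31^2 + 18) / (2*7) mod 41 = 11
x3 = s^2 - 2 x1 mod 41 = 11^2 - 2*31 = 18
y3 = s (x1 - x3) - y1 mod 41 = 11 * (31 - 18) - 7 = 13

2P = (18, 13)


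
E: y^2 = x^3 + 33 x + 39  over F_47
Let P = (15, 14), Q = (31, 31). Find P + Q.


P != Q, so use the chord formula.
s = (y2 - y1) / (x2 - x1) = (17) / (16) mod 47 = 4
x3 = s^2 - x1 - x2 mod 47 = 4^2 - 15 - 31 = 17
y3 = s (x1 - x3) - y1 mod 47 = 4 * (15 - 17) - 14 = 25

P + Q = (17, 25)


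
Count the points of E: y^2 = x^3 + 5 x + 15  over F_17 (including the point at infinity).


For each x in F_17, count y with y^2 = x^3 + 5 x + 15 mod 17:
  x = 0: RHS = 15, y in [7, 10]  -> 2 point(s)
  x = 1: RHS = 4, y in [2, 15]  -> 2 point(s)
  x = 2: RHS = 16, y in [4, 13]  -> 2 point(s)
  x = 7: RHS = 2, y in [6, 11]  -> 2 point(s)
  x = 12: RHS = 1, y in [1, 16]  -> 2 point(s)
  x = 13: RHS = 16, y in [4, 13]  -> 2 point(s)
  x = 16: RHS = 9, y in [3, 14]  -> 2 point(s)
Affine points: 14. Add the point at infinity: total = 15.

#E(F_17) = 15


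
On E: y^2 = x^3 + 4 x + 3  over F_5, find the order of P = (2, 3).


Compute successive multiples of P until we hit O:
  1P = (2, 3)
  2P = (2, 2)
  3P = O

ord(P) = 3


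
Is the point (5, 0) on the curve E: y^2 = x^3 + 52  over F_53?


Check whether y^2 = x^3 + 0 x + 52 (mod 53) for (x, y) = (5, 0).
LHS: y^2 = 0^2 mod 53 = 0
RHS: x^3 + 0 x + 52 = 5^3 + 0*5 + 52 mod 53 = 18
LHS != RHS

No, not on the curve


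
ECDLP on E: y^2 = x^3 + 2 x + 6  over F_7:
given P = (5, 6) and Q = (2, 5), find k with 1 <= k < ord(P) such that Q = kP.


Enumerate multiples of P until we hit Q = (2, 5):
  1P = (5, 6)
  2P = (4, 1)
  3P = (2, 2)
  4P = (1, 4)
  5P = (3, 2)
  6P = (3, 5)
  7P = (1, 3)
  8P = (2, 5)
Match found at i = 8.

k = 8


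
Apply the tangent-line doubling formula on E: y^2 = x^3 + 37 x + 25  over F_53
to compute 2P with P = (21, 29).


Doubling: s = (3 x1^2 + a) / (2 y1)
s = (3*21^2 + 37) / (2*29) mod 53 = 7
x3 = s^2 - 2 x1 mod 53 = 7^2 - 2*21 = 7
y3 = s (x1 - x3) - y1 mod 53 = 7 * (21 - 7) - 29 = 16

2P = (7, 16)


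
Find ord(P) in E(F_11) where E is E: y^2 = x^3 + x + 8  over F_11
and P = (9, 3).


Compute successive multiples of P until we hit O:
  1P = (9, 3)
  2P = (9, 8)
  3P = O

ord(P) = 3


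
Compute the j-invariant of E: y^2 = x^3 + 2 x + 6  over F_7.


Delta = -16(4 a^3 + 27 b^2) mod 7 = 1
-1728 * (4 a)^3 = -1728 * (4*2)^3 mod 7 = 1
j = 1 * 1^(-1) mod 7 = 1

j = 1 (mod 7)


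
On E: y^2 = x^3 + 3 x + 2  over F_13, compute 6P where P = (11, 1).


k = 6 = 110_2 (binary, LSB first: 011)
Double-and-add from P = (11, 1):
  bit 0 = 0: acc unchanged = O
  bit 1 = 1: acc = O + (5, 5) = (5, 5)
  bit 2 = 1: acc = (5, 5) + (3, 8) = (4, 0)

6P = (4, 0)


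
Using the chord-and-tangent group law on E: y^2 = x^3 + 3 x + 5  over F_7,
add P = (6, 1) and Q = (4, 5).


P != Q, so use the chord formula.
s = (y2 - y1) / (x2 - x1) = (4) / (5) mod 7 = 5
x3 = s^2 - x1 - x2 mod 7 = 5^2 - 6 - 4 = 1
y3 = s (x1 - x3) - y1 mod 7 = 5 * (6 - 1) - 1 = 3

P + Q = (1, 3)


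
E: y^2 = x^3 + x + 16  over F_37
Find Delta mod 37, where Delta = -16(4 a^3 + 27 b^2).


4 a^3 + 27 b^2 = 4*1^3 + 27*16^2 = 4 + 6912 = 6916
Delta = -16 * (6916) = -110656
Delta mod 37 = 11

Delta = 11 (mod 37)


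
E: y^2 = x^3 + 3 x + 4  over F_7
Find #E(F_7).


For each x in F_7, count y with y^2 = x^3 + 3 x + 4 mod 7:
  x = 0: RHS = 4, y in [2, 5]  -> 2 point(s)
  x = 1: RHS = 1, y in [1, 6]  -> 2 point(s)
  x = 2: RHS = 4, y in [2, 5]  -> 2 point(s)
  x = 5: RHS = 4, y in [2, 5]  -> 2 point(s)
  x = 6: RHS = 0, y in [0]  -> 1 point(s)
Affine points: 9. Add the point at infinity: total = 10.

#E(F_7) = 10


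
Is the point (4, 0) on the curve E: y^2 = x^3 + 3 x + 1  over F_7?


Check whether y^2 = x^3 + 3 x + 1 (mod 7) for (x, y) = (4, 0).
LHS: y^2 = 0^2 mod 7 = 0
RHS: x^3 + 3 x + 1 = 4^3 + 3*4 + 1 mod 7 = 0
LHS = RHS

Yes, on the curve


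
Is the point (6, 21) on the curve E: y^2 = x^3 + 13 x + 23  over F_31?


Check whether y^2 = x^3 + 13 x + 23 (mod 31) for (x, y) = (6, 21).
LHS: y^2 = 21^2 mod 31 = 7
RHS: x^3 + 13 x + 23 = 6^3 + 13*6 + 23 mod 31 = 7
LHS = RHS

Yes, on the curve


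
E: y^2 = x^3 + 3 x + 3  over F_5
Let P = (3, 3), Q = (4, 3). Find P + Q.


P != Q, so use the chord formula.
s = (y2 - y1) / (x2 - x1) = (0) / (1) mod 5 = 0
x3 = s^2 - x1 - x2 mod 5 = 0^2 - 3 - 4 = 3
y3 = s (x1 - x3) - y1 mod 5 = 0 * (3 - 3) - 3 = 2

P + Q = (3, 2)


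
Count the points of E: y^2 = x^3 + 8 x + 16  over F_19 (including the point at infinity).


For each x in F_19, count y with y^2 = x^3 + 8 x + 16 mod 19:
  x = 0: RHS = 16, y in [4, 15]  -> 2 point(s)
  x = 1: RHS = 6, y in [5, 14]  -> 2 point(s)
  x = 4: RHS = 17, y in [6, 13]  -> 2 point(s)
  x = 7: RHS = 16, y in [4, 15]  -> 2 point(s)
  x = 9: RHS = 0, y in [0]  -> 1 point(s)
  x = 12: RHS = 16, y in [4, 15]  -> 2 point(s)
  x = 17: RHS = 11, y in [7, 12]  -> 2 point(s)
  x = 18: RHS = 7, y in [8, 11]  -> 2 point(s)
Affine points: 15. Add the point at infinity: total = 16.

#E(F_19) = 16


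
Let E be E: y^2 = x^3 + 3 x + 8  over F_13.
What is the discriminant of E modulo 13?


4 a^3 + 27 b^2 = 4*3^3 + 27*8^2 = 108 + 1728 = 1836
Delta = -16 * (1836) = -29376
Delta mod 13 = 4

Delta = 4 (mod 13)


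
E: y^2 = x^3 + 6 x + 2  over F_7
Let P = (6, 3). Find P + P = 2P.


Doubling: s = (3 x1^2 + a) / (2 y1)
s = (3*6^2 + 6) / (2*3) mod 7 = 5
x3 = s^2 - 2 x1 mod 7 = 5^2 - 2*6 = 6
y3 = s (x1 - x3) - y1 mod 7 = 5 * (6 - 6) - 3 = 4

2P = (6, 4)


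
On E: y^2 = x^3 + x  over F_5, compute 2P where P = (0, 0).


k = 2 = 10_2 (binary, LSB first: 01)
Double-and-add from P = (0, 0):
  bit 0 = 0: acc unchanged = O
  bit 1 = 1: acc = O + O = O

2P = O


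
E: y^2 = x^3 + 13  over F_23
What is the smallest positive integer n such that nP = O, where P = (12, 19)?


Compute successive multiples of P until we hit O:
  1P = (12, 19)
  2P = (17, 21)
  3P = (19, 15)
  4P = (5, 0)
  5P = (19, 8)
  6P = (17, 2)
  7P = (12, 4)
  8P = O

ord(P) = 8


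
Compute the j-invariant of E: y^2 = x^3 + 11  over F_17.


Delta = -16(4 a^3 + 27 b^2) mod 17 = 3
-1728 * (4 a)^3 = -1728 * (4*0)^3 mod 17 = 0
j = 0 * 3^(-1) mod 17 = 0

j = 0 (mod 17)


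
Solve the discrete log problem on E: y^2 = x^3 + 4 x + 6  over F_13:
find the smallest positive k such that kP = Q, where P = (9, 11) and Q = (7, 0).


Enumerate multiples of P until we hit Q = (7, 0):
  1P = (9, 11)
  2P = (8, 2)
  3P = (12, 1)
  4P = (6, 5)
  5P = (2, 3)
  6P = (11, 9)
  7P = (7, 0)
Match found at i = 7.

k = 7


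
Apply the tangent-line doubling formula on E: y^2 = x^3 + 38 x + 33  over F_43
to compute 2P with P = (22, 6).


Doubling: s = (3 x1^2 + a) / (2 y1)
s = (3*22^2 + 38) / (2*6) mod 43 = 31
x3 = s^2 - 2 x1 mod 43 = 31^2 - 2*22 = 14
y3 = s (x1 - x3) - y1 mod 43 = 31 * (22 - 14) - 6 = 27

2P = (14, 27)


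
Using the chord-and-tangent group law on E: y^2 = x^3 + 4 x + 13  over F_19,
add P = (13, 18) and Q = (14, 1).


P != Q, so use the chord formula.
s = (y2 - y1) / (x2 - x1) = (2) / (1) mod 19 = 2
x3 = s^2 - x1 - x2 mod 19 = 2^2 - 13 - 14 = 15
y3 = s (x1 - x3) - y1 mod 19 = 2 * (13 - 15) - 18 = 16

P + Q = (15, 16)


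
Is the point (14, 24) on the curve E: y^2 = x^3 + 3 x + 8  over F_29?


Check whether y^2 = x^3 + 3 x + 8 (mod 29) for (x, y) = (14, 24).
LHS: y^2 = 24^2 mod 29 = 25
RHS: x^3 + 3 x + 8 = 14^3 + 3*14 + 8 mod 29 = 10
LHS != RHS

No, not on the curve
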